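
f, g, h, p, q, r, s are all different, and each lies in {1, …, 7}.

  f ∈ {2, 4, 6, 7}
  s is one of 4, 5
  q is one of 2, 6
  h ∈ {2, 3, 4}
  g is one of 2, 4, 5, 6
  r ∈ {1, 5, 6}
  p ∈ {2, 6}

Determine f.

7

The 7 variables draw from only 7 values {1, 2, 3, 4, 5, 6, 7}, so each is used; only r can be 1, hence r = 1.
The 6 still-open variables draw from only 6 values {2, 3, 4, 5, 6, 7}, so each is used; only h can be 3, hence h = 3.
Among the 5 still-open variables, 7 fits only f (and all 5 values in {2, 4, 5, 6, 7} must be used), so f = 7.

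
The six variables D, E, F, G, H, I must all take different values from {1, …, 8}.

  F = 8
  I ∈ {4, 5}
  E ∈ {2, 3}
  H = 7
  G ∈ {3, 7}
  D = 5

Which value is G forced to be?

3

D's domain is down to {5}, so D = 5. Strike 5 from I.
That leaves F = 8.
H has just one choice, so H = 7. So G can't be 7.
So G = 3.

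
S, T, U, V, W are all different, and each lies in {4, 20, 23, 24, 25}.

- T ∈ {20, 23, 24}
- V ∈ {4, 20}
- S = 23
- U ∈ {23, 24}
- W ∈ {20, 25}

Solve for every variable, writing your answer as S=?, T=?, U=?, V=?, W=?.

S must be 23 (only option left). Eliminate 23 elsewhere: T, U.
U must be 24 (only option left). Strike 24 from T.
T has just one choice, so T = 20. Remove 20 from V, W.
V's domain is down to {4}, so V = 4.
W has just one choice, so W = 25.

S=23, T=20, U=24, V=4, W=25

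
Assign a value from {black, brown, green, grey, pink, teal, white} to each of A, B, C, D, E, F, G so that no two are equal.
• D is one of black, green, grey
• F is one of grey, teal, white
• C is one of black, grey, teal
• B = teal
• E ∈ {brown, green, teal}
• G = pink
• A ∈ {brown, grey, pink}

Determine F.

white

B must be teal (only option left). Strike teal from C, E, F.
G has just one choice, so G = pink. Eliminate pink elsewhere: A.
The 5 still-open variables together cover exactly {black, brown, green, grey, white} — 5 values for 5 variables — and white appears only in F's list, so F = white.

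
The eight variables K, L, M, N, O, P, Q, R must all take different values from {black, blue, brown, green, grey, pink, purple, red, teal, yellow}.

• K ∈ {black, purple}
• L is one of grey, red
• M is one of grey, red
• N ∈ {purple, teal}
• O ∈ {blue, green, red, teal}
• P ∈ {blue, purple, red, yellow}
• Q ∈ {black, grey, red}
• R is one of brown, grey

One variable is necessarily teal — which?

N

L and M share exactly the 2 values {grey, red}; by pigeonhole those values go to them, so strike grey, red from O, P, Q, R.
Q has just one choice, so Q = black. Eliminate black elsewhere: K.
R's domain is down to {brown}, so R = brown.
K has just one choice, so K = purple. So N, P can't be purple.
So teal goes to N.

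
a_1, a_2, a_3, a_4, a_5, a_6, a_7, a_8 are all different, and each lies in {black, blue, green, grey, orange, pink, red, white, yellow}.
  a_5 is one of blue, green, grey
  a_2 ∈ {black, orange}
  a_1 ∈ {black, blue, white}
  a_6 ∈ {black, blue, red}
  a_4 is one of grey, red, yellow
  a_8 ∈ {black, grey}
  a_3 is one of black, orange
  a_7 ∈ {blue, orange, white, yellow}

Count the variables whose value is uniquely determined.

Among the 8 variables, green fits only a_5 (and all 8 values in {black, blue, green, grey, orange, red, white, yellow} must be used), so a_5 = green.
a_2 and a_3 between them cover only {black, orange} — a naked pair. Remove those values from a_1, a_6, a_7, a_8.
a_8's domain is down to {grey}, so a_8 = grey. So a_4 can't be grey.
Determined: a_5=green, a_8=grey. The other variables each still have more than one consistent value. That makes 2.

2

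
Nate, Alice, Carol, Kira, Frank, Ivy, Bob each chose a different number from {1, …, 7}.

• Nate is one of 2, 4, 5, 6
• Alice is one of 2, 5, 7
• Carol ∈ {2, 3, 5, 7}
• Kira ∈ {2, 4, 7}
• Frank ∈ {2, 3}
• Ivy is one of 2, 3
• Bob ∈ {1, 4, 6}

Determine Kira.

4

The 7 variables draw from only 7 values {1, 2, 3, 4, 5, 6, 7}, so each is used; only Bob can be 1, hence Bob = 1.
The 6 still-open variables together cover exactly {2, 3, 4, 5, 6, 7} — 6 values for 6 variables — and 6 appears only in Nate's list, so Nate = 6.
Among the 5 still-open variables, 4 fits only Kira (and all 5 values in {2, 3, 4, 5, 7} must be used), so Kira = 4.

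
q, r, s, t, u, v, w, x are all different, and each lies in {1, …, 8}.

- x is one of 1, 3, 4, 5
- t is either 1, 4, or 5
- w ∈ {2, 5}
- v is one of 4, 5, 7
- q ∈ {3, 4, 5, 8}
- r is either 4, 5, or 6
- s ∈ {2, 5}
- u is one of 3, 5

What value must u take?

3

The 8 variables draw from only 8 values {1, 2, 3, 4, 5, 6, 7, 8}, so each is used; only r can be 6, hence r = 6.
Among the 7 still-open variables, 7 fits only v (and all 7 values in {1, 2, 3, 4, 5, 7, 8} must be used), so v = 7.
The 6 still-open variables together cover exactly {1, 2, 3, 4, 5, 8} — 6 values for 6 variables — and 8 appears only in q's list, so q = 8.
The 2 variables s and w are confined to {2, 5}, which locks those values in; drop them from t, u, x.
So u = 3.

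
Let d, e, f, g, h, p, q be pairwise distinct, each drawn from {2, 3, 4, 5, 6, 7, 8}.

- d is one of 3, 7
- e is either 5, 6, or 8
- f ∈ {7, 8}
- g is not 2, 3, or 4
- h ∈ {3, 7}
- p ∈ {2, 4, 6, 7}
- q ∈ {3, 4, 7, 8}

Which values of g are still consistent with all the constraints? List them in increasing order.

5, 6

The 7 variables draw from only 7 values {2, 3, 4, 5, 6, 7, 8}, so each is used; only p can be 2, hence p = 2.
The 6 still-open variables together cover exactly {3, 4, 5, 6, 7, 8} — 6 values for 6 variables — and 4 appears only in q's list, so q = 4.
d and h between them cover only {3, 7} — a naked pair. Remove those values from f, g.
f's domain is down to {8}, so f = 8. So e, g can't be 8.
No further eliminations apply; g can still be any of 5, 6.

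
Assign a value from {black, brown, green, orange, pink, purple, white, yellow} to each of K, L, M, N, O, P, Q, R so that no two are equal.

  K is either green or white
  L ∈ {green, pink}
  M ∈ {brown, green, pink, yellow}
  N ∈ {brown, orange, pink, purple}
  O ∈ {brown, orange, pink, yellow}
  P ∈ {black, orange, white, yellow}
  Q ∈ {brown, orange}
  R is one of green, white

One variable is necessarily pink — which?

L

The 8 variables together cover exactly {black, brown, green, orange, pink, purple, white, yellow} — 8 values for 8 variables — and black appears only in P's list, so P = black.
The 7 still-open variables together cover exactly {brown, green, orange, pink, purple, white, yellow} — 7 values for 7 variables — and purple appears only in N's list, so N = purple.
K and R between them cover only {green, white} — a naked pair. Remove those values from L, M.
So pink goes to L.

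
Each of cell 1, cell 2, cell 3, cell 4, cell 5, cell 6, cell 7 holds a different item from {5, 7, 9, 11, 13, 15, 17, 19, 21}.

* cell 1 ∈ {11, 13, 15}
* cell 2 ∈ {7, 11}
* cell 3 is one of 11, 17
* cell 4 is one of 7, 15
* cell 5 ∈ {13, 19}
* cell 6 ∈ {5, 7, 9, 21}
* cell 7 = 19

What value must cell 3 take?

17

cell 7 has just one choice, so cell 7 = 19. Strike 19 from cell 5.
That leaves cell 5 = 13. Eliminate 13 elsewhere: cell 1.
The 3 variables cell 1, cell 2, cell 4 are confined to {7, 11, 15}, which locks those values in; drop them from cell 3, cell 6.
So cell 3 = 17.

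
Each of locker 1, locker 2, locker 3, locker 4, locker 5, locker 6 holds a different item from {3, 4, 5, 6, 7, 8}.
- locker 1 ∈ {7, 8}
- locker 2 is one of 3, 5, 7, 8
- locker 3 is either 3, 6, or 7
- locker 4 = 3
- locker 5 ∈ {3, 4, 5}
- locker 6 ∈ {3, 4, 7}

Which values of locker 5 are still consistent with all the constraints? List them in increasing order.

4, 5

locker 4 has just one choice, so locker 4 = 3. Eliminate 3 elsewhere: locker 2, locker 3, locker 5, locker 6.
Among the 5 still-open variables, 6 fits only locker 3 (and all 5 values in {4, 5, 6, 7, 8} must be used), so locker 3 = 6.
No further eliminations apply; locker 5 can still be any of 4, 5.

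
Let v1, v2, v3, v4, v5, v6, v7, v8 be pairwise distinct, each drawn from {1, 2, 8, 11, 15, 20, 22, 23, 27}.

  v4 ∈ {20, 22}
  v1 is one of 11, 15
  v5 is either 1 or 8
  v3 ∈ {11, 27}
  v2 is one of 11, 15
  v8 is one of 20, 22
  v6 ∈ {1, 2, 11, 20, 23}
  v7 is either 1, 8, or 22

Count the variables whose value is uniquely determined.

The 2 variables v1 and v2 are confined to {11, 15}, which locks those values in; drop them from v3, v6.
v3's domain is down to {27}, so v3 = 27.
v4 and v8 share exactly the 2 values {20, 22}; by pigeonhole those values go to them, so strike 20, 22 from v6, v7.
v5 and v7 between them cover only {1, 8} — a naked pair. Remove those values from v6.
Determined: v3=27. The other variables each still have more than one consistent value. That makes 1.

1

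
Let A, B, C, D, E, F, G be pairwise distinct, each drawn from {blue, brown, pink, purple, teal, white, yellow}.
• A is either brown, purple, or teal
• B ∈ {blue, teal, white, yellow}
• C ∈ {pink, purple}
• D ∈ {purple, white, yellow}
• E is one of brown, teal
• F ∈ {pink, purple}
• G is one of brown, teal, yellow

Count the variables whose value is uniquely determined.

3

Among the 7 variables, blue fits only B (and all 7 values in {blue, brown, pink, purple, teal, white, yellow} must be used), so B = blue.
Among the 6 still-open variables, white fits only D (and all 6 values in {brown, pink, purple, teal, white, yellow} must be used), so D = white.
The 5 still-open variables together cover exactly {brown, pink, purple, teal, yellow} — 5 values for 5 variables — and yellow appears only in G's list, so G = yellow.
The 2 variables C and F are confined to {pink, purple}, which locks those values in; drop them from A.
Determined: B=blue, D=white, G=yellow. The other variables each still have more than one consistent value. That makes 3.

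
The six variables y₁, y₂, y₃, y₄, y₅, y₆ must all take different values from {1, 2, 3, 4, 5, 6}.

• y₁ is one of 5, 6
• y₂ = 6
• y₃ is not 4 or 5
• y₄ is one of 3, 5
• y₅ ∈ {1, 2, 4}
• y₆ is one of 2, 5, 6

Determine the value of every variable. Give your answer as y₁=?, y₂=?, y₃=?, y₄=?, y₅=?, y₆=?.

y₁=5, y₂=6, y₃=1, y₄=3, y₅=4, y₆=2

y₂ has just one choice, so y₂ = 6. Eliminate 6 elsewhere: y₁, y₃, y₆.
y₁'s domain is down to {5}, so y₁ = 5. Eliminate 5 elsewhere: y₄, y₆.
y₄'s domain is down to {3}, so y₄ = 3. Remove 3 from y₃.
y₆'s domain is down to {2}, so y₆ = 2. Strike 2 from y₃, y₅.
y₃ must be 1 (only option left). Remove 1 from y₅.
y₅ has just one choice, so y₅ = 4.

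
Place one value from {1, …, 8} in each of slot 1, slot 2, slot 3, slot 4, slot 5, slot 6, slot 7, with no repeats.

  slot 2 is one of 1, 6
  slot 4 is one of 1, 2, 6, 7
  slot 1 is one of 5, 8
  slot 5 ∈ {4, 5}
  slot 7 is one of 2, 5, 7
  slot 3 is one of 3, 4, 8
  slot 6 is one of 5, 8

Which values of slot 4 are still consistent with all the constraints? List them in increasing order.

1, 2, 6, 7

slot 1 and slot 6 between them cover only {5, 8} — a naked pair. Remove those values from slot 3, slot 5, slot 7.
slot 5 must be 4 (only option left). Eliminate 4 elsewhere: slot 3.
slot 3 has just one choice, so slot 3 = 3.
No further eliminations apply; slot 4 can still be any of 1, 2, 6, 7.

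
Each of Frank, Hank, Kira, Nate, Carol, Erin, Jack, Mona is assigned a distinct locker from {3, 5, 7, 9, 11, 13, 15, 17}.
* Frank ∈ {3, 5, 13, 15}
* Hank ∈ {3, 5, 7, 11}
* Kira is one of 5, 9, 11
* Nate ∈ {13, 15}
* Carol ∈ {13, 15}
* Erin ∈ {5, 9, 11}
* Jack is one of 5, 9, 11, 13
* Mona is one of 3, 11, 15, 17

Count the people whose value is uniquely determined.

3

The 8 variables together cover exactly {3, 5, 7, 9, 11, 13, 15, 17} — 8 values for 8 variables — and 7 appears only in Hank's list, so Hank = 7.
The 7 still-open variables draw from only 7 values {3, 5, 9, 11, 13, 15, 17}, so each is used; only Mona can be 17, hence Mona = 17.
The 6 still-open variables draw from only 6 values {3, 5, 9, 11, 13, 15}, so each is used; only Frank can be 3, hence Frank = 3.
Nate and Carol share exactly the 2 values {13, 15}; by pigeonhole those values go to them, so strike 13, 15 from Jack.
Determined: Frank=3, Hank=7, Mona=17. The other people each still have more than one consistent value. That makes 3.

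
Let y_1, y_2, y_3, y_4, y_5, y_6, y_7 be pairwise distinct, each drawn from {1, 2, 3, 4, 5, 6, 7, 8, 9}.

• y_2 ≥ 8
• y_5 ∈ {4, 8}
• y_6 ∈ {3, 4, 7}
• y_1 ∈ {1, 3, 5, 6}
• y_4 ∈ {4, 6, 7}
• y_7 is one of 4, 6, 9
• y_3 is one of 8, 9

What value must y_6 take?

The 2 variables y_2 and y_3 are confined to {8, 9}, which locks those values in; drop them from y_5, y_7.
y_5's domain is down to {4}, so y_5 = 4. Eliminate 4 elsewhere: y_4, y_6, y_7.
y_7's domain is down to {6}, so y_7 = 6. Eliminate 6 elsewhere: y_1, y_4.
y_4 must be 7 (only option left). Eliminate 7 elsewhere: y_6.
So y_6 = 3.

3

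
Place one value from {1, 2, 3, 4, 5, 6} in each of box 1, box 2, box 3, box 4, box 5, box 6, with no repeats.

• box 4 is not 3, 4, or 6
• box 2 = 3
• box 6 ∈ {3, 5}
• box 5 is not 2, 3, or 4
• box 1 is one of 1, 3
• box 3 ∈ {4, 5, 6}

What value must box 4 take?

2

box 2's domain is down to {3}, so box 2 = 3. Remove 3 from box 1, box 6.
box 6 must be 5 (only option left). Remove 5 from box 3, box 4, box 5.
That leaves box 1 = 1. Strike 1 from box 4, box 5.
So box 4 = 2.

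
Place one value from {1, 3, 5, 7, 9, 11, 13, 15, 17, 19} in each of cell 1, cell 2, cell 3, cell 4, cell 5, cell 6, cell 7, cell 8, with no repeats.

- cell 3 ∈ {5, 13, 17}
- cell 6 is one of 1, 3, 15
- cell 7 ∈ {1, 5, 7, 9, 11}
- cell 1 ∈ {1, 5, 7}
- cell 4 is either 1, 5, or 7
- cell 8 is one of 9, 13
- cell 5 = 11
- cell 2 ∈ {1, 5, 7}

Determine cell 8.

cell 5 must be 11 (only option left). So cell 7 can't be 11.
The 3 variables cell 1, cell 2, cell 4 are confined to {1, 5, 7}, which locks those values in; drop them from cell 3, cell 6, cell 7.
That leaves cell 7 = 9. So cell 8 can't be 9.
So cell 8 = 13.

13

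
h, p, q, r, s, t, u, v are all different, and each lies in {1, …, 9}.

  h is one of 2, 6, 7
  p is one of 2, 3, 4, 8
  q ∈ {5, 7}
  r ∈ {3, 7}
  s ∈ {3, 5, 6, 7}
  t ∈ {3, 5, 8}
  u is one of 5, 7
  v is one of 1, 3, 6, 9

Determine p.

4

q and u share exactly the 2 values {5, 7}; by pigeonhole those values go to them, so strike 5, 7 from h, r, s, t.
r has just one choice, so r = 3. Remove 3 from p, s, t, v.
s has just one choice, so s = 6. Remove 6 from h, v.
t has just one choice, so t = 8. Eliminate 8 elsewhere: p.
h has just one choice, so h = 2. So p can't be 2.
So p = 4.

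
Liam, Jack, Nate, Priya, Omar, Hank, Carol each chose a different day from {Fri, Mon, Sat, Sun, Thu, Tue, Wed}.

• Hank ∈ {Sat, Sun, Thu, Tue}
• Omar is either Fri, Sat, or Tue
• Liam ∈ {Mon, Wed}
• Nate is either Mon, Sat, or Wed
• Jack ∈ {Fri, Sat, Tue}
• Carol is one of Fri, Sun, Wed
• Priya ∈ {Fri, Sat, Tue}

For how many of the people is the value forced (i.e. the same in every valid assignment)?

The 7 variables draw from only 7 values {Fri, Mon, Sat, Sun, Thu, Tue, Wed}, so each is used; only Hank can be Thu, hence Hank = Thu.
The 6 still-open variables draw from only 6 values {Fri, Mon, Sat, Sun, Tue, Wed}, so each is used; only Carol can be Sun, hence Carol = Sun.
The 3 variables Jack, Priya, Omar are confined to {Fri, Sat, Tue}, which locks those values in; drop them from Nate.
Determined: Hank=Thu, Carol=Sun. The other people each still have more than one consistent value. That makes 2.

2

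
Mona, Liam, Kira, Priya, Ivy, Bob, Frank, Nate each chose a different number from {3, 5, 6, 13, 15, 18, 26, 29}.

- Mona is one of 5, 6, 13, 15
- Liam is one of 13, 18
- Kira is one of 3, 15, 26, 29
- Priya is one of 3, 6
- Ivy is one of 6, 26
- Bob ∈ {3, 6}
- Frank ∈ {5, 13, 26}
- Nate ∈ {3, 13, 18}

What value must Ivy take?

The 8 variables draw from only 8 values {3, 5, 6, 13, 15, 18, 26, 29}, so each is used; only Kira can be 29, hence Kira = 29.
The 7 still-open variables together cover exactly {3, 5, 6, 13, 15, 18, 26} — 7 values for 7 variables — and 15 appears only in Mona's list, so Mona = 15.
Among the 6 still-open variables, 5 fits only Frank (and all 6 values in {3, 5, 6, 13, 18, 26} must be used), so Frank = 5.
The 5 still-open variables draw from only 5 values {3, 6, 13, 18, 26}, so each is used; only Ivy can be 26, hence Ivy = 26.

26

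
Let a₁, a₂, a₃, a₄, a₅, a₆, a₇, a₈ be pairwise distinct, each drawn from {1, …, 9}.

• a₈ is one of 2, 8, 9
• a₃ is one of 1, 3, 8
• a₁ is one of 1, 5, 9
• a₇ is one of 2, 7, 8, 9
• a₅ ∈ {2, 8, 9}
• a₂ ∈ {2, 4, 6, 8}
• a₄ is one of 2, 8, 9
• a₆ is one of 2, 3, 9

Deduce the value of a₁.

a₄, a₅, a₈ share exactly the 3 values {2, 8, 9}; by pigeonhole those values go to them, so strike 2, 8, 9 from a₁, a₂, a₃, a₆, a₇.
a₆ must be 3 (only option left). So a₃ can't be 3.
a₇ must be 7 (only option left).
a₃ has just one choice, so a₃ = 1. So a₁ can't be 1.
So a₁ = 5.

5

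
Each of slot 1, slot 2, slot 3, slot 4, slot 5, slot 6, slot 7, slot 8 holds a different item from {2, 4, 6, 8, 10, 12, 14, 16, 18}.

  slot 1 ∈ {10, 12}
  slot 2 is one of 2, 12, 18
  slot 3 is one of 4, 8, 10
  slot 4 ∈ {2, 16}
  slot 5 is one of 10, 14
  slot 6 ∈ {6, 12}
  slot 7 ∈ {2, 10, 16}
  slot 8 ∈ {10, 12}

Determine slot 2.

The 2 variables slot 1 and slot 8 are confined to {10, 12}, which locks those values in; drop them from slot 2, slot 3, slot 5, slot 6, slot 7.
slot 5 must be 14 (only option left).
slot 6's domain is down to {6}, so slot 6 = 6.
The 2 variables slot 4 and slot 7 are confined to {2, 16}, which locks those values in; drop them from slot 2.
So slot 2 = 18.

18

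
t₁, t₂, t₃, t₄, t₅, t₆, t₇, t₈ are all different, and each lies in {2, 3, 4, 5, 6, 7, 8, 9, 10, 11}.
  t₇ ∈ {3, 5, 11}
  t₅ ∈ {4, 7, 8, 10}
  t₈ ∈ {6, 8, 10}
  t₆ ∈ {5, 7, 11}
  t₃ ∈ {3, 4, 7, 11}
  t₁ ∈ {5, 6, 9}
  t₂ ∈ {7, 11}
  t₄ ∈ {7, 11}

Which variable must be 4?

t₂ and t₄ between them cover only {7, 11} — a naked pair. Remove those values from t₃, t₅, t₆, t₇.
t₆ has just one choice, so t₆ = 5. Remove 5 from t₁, t₇.
That leaves t₇ = 3. Remove 3 from t₃.
So 4 goes to t₃.

t₃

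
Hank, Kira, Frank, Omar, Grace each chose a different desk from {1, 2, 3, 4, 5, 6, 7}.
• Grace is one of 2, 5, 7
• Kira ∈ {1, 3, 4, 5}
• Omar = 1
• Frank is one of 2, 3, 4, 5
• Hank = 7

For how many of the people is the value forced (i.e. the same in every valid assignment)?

2

Hank's domain is down to {7}, so Hank = 7. Eliminate 7 elsewhere: Grace.
Omar has just one choice, so Omar = 1. So Kira can't be 1.
Determined: Hank=7, Omar=1. The other people each still have more than one consistent value. That makes 2.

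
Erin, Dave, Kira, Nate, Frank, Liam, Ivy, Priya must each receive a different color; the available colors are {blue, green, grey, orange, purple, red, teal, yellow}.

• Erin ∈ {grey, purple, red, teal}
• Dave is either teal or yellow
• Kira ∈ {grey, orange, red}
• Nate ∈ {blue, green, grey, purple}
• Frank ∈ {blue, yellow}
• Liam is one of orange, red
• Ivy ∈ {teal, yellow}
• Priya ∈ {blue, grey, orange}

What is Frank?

The 8 variables together cover exactly {blue, green, grey, orange, purple, red, teal, yellow} — 8 values for 8 variables — and green appears only in Nate's list, so Nate = green.
The 7 still-open variables together cover exactly {blue, grey, orange, purple, red, teal, yellow} — 7 values for 7 variables — and purple appears only in Erin's list, so Erin = purple.
The 2 variables Dave and Ivy are confined to {teal, yellow}, which locks those values in; drop them from Frank.
So Frank = blue.

blue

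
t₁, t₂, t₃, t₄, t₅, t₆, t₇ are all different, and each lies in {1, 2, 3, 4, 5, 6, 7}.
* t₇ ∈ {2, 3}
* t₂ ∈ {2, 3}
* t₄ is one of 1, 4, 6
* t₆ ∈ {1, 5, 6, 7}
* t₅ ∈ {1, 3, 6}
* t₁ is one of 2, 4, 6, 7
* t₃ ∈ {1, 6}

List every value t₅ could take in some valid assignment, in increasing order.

The 7 variables together cover exactly {1, 2, 3, 4, 5, 6, 7} — 7 values for 7 variables — and 5 appears only in t₆'s list, so t₆ = 5.
The 6 still-open variables together cover exactly {1, 2, 3, 4, 6, 7} — 6 values for 6 variables — and 7 appears only in t₁'s list, so t₁ = 7.
The 5 still-open variables together cover exactly {1, 2, 3, 4, 6} — 5 values for 5 variables — and 4 appears only in t₄'s list, so t₄ = 4.
t₂ and t₇ between them cover only {2, 3} — a naked pair. Remove those values from t₅.
No further eliminations apply; t₅ can still be any of 1, 6.

1, 6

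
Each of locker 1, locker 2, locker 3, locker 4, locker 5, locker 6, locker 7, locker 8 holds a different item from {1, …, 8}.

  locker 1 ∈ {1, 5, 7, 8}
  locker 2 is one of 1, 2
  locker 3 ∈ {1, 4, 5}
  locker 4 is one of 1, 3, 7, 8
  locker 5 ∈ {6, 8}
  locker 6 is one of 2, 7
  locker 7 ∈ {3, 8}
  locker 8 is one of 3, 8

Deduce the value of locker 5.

6

Among the 8 variables, 4 fits only locker 3 (and all 8 values in {1, 2, 3, 4, 5, 6, 7, 8} must be used), so locker 3 = 4.
The 7 still-open variables together cover exactly {1, 2, 3, 5, 6, 7, 8} — 7 values for 7 variables — and 5 appears only in locker 1's list, so locker 1 = 5.
The 6 still-open variables together cover exactly {1, 2, 3, 6, 7, 8} — 6 values for 6 variables — and 6 appears only in locker 5's list, so locker 5 = 6.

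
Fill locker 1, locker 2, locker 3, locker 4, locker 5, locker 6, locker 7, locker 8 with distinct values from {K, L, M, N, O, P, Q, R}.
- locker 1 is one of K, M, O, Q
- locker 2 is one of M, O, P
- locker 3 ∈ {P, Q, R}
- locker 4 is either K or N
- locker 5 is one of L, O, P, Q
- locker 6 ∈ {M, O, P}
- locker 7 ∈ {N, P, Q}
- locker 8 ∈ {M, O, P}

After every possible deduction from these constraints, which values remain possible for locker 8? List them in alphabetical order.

M, O, P

Among the 8 variables, L fits only locker 5 (and all 8 values in {K, L, M, N, O, P, Q, R} must be used), so locker 5 = L.
The 7 still-open variables draw from only 7 values {K, M, N, O, P, Q, R}, so each is used; only locker 3 can be R, hence locker 3 = R.
locker 2, locker 6, locker 8 share exactly the 3 values {M, O, P}; by pigeonhole those values go to them, so strike M, O, P from locker 1, locker 7.
No further eliminations apply; locker 8 can still be any of M, O, P.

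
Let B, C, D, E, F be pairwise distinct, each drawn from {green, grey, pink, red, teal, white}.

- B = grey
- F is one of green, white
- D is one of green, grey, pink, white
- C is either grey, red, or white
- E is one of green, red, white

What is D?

pink

B has just one choice, so B = grey. So C, D can't be grey.
The 4 still-open variables together cover exactly {green, pink, red, white} — 4 values for 4 variables — and pink appears only in D's list, so D = pink.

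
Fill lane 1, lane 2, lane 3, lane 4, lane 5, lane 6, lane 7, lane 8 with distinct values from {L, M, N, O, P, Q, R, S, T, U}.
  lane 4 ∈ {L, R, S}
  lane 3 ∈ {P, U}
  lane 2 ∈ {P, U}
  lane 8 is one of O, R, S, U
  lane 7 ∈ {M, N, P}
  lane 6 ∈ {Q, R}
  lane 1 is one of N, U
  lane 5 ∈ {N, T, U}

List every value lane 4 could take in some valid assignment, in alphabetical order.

lane 2 and lane 3 between them cover only {P, U} — a naked pair. Remove those values from lane 1, lane 5, lane 7, lane 8.
lane 1 has just one choice, so lane 1 = N. Remove N from lane 5, lane 7.
lane 5's domain is down to {T}, so lane 5 = T.
lane 7 has just one choice, so lane 7 = M.
No further eliminations apply; lane 4 can still be any of L, R, S.

L, R, S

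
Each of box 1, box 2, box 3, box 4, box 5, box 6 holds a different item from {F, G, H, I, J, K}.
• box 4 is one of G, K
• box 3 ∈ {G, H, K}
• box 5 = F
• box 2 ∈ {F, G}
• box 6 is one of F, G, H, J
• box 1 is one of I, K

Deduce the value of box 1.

I

box 5 has just one choice, so box 5 = F. Remove F from box 2, box 6.
box 2 must be G (only option left). So box 3, box 4, box 6 can't be G.
box 4's domain is down to {K}, so box 4 = K. Strike K from box 1, box 3.
So box 1 = I.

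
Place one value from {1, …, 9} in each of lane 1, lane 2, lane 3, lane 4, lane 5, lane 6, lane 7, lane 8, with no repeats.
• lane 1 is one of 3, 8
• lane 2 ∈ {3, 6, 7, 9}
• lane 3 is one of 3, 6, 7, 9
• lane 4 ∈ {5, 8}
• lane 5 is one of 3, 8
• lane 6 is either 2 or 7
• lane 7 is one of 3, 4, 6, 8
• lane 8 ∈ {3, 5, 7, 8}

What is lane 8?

7

Among the 8 variables, 2 fits only lane 6 (and all 8 values in {2, 3, 4, 5, 6, 7, 8, 9} must be used), so lane 6 = 2.
Among the 7 still-open variables, 4 fits only lane 7 (and all 7 values in {3, 4, 5, 6, 7, 8, 9} must be used), so lane 7 = 4.
lane 1 and lane 5 between them cover only {3, 8} — a naked pair. Remove those values from lane 2, lane 3, lane 4, lane 8.
That leaves lane 4 = 5. So lane 8 can't be 5.
So lane 8 = 7.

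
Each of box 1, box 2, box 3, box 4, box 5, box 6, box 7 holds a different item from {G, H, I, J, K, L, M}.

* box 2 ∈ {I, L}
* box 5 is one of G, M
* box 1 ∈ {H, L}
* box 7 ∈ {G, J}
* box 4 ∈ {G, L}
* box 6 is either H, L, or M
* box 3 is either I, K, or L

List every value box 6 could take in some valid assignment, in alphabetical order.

Among the 7 variables, J fits only box 7 (and all 7 values in {G, H, I, J, K, L, M} must be used), so box 7 = J.
Among the 6 still-open variables, K fits only box 3 (and all 6 values in {G, H, I, K, L, M} must be used), so box 3 = K.
The 5 still-open variables together cover exactly {G, H, I, L, M} — 5 values for 5 variables — and I appears only in box 2's list, so box 2 = I.
No further eliminations apply; box 6 can still be any of H, L, M.

H, L, M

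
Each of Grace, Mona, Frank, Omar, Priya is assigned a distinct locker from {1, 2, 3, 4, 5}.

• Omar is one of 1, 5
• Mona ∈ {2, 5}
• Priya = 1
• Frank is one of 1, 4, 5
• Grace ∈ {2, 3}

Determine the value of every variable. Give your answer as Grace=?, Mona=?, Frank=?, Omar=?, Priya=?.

Grace=3, Mona=2, Frank=4, Omar=5, Priya=1

Priya must be 1 (only option left). So Frank, Omar can't be 1.
That leaves Omar = 5. So Mona, Frank can't be 5.
Mona's domain is down to {2}, so Mona = 2. Remove 2 from Grace.
Frank must be 4 (only option left).
Grace must be 3 (only option left).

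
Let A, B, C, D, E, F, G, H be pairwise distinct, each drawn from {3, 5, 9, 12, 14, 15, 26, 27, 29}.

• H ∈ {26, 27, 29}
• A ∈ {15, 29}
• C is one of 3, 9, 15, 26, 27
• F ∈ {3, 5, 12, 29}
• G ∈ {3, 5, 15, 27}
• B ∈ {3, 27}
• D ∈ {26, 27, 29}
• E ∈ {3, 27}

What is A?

The 8 variables together cover exactly {3, 5, 9, 12, 15, 26, 27, 29} — 8 values for 8 variables — and 9 appears only in C's list, so C = 9.
The 7 still-open variables draw from only 7 values {3, 5, 12, 15, 26, 27, 29}, so each is used; only F can be 12, hence F = 12.
Among the 6 still-open variables, 5 fits only G (and all 6 values in {3, 5, 15, 26, 27, 29} must be used), so G = 5.
The 5 still-open variables draw from only 5 values {3, 15, 26, 27, 29}, so each is used; only A can be 15, hence A = 15.

15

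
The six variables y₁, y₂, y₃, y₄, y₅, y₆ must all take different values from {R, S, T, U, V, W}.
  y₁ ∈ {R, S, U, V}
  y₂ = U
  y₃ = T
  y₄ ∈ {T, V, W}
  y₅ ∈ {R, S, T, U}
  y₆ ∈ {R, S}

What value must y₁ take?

V

y₂ has just one choice, so y₂ = U. So y₁, y₅ can't be U.
That leaves y₃ = T. Eliminate T elsewhere: y₄, y₅.
The 4 still-open variables draw from only 4 values {R, S, V, W}, so each is used; only y₄ can be W, hence y₄ = W.
The 3 still-open variables draw from only 3 values {R, S, V}, so each is used; only y₁ can be V, hence y₁ = V.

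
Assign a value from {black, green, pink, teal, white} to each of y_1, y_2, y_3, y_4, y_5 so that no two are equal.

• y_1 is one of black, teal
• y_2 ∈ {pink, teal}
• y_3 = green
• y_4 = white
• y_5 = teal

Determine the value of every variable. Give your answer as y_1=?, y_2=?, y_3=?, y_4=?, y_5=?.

y_3 must be green (only option left).
That leaves y_4 = white.
y_5 has just one choice, so y_5 = teal. Eliminate teal elsewhere: y_1, y_2.
That leaves y_1 = black.
That leaves y_2 = pink.

y_1=black, y_2=pink, y_3=green, y_4=white, y_5=teal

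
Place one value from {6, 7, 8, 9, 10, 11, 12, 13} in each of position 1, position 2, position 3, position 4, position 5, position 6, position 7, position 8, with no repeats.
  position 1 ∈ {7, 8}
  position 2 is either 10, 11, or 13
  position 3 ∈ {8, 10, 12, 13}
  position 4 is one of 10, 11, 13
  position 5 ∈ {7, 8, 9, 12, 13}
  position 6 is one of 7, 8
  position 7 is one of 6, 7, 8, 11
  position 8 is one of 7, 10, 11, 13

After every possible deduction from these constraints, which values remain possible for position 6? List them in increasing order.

The 8 variables draw from only 8 values {6, 7, 8, 9, 10, 11, 12, 13}, so each is used; only position 7 can be 6, hence position 7 = 6.
The 7 still-open variables draw from only 7 values {7, 8, 9, 10, 11, 12, 13}, so each is used; only position 5 can be 9, hence position 5 = 9.
Among the 6 still-open variables, 12 fits only position 3 (and all 6 values in {7, 8, 10, 11, 12, 13} must be used), so position 3 = 12.
The 2 variables position 1 and position 6 are confined to {7, 8}, which locks those values in; drop them from position 8.
No further eliminations apply; position 6 can still be any of 7, 8.

7, 8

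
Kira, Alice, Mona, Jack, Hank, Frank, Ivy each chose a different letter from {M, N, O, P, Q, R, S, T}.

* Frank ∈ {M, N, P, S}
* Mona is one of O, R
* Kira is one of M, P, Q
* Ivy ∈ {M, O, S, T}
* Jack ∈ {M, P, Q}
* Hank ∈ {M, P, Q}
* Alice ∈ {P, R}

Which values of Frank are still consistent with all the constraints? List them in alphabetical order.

Kira, Jack, Hank share exactly the 3 values {M, P, Q}; by pigeonhole those values go to them, so strike M, P, Q from Alice, Frank, Ivy.
Alice must be R (only option left). Eliminate R elsewhere: Mona.
Mona has just one choice, so Mona = O. Strike O from Ivy.
No further eliminations apply; Frank can still be any of N, S.

N, S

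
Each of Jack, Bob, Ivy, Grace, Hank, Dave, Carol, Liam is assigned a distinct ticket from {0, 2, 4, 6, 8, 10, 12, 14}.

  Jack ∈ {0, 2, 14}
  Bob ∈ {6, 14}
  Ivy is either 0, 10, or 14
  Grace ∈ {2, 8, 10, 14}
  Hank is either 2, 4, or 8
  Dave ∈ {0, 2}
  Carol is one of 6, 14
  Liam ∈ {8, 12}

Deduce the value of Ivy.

The 8 variables draw from only 8 values {0, 2, 4, 6, 8, 10, 12, 14}, so each is used; only Hank can be 4, hence Hank = 4.
The 7 still-open variables together cover exactly {0, 2, 6, 8, 10, 12, 14} — 7 values for 7 variables — and 12 appears only in Liam's list, so Liam = 12.
Among the 6 still-open variables, 8 fits only Grace (and all 6 values in {0, 2, 6, 8, 10, 14} must be used), so Grace = 8.
Among the 5 still-open variables, 10 fits only Ivy (and all 5 values in {0, 2, 6, 10, 14} must be used), so Ivy = 10.

10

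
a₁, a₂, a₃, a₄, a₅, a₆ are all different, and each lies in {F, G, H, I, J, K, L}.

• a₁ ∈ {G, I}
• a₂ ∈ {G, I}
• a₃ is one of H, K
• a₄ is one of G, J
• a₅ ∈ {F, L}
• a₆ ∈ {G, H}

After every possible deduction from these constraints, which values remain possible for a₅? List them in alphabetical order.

The 2 variables a₁ and a₂ are confined to {G, I}, which locks those values in; drop them from a₄, a₆.
a₄'s domain is down to {J}, so a₄ = J.
That leaves a₆ = H. So a₃ can't be H.
a₃ must be K (only option left).
No further eliminations apply; a₅ can still be any of F, L.

F, L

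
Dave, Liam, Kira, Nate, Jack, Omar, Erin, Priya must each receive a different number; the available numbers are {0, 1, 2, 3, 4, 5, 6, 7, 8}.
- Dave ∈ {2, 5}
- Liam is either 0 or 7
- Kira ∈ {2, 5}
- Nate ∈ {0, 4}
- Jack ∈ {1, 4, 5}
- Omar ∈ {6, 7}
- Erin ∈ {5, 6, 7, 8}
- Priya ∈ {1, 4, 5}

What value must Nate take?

The 8 variables draw from only 8 values {0, 1, 2, 4, 5, 6, 7, 8}, so each is used; only Erin can be 8, hence Erin = 8.
The 7 still-open variables together cover exactly {0, 1, 2, 4, 5, 6, 7} — 7 values for 7 variables — and 6 appears only in Omar's list, so Omar = 6.
The 6 still-open variables draw from only 6 values {0, 1, 2, 4, 5, 7}, so each is used; only Liam can be 7, hence Liam = 7.
Among the 5 still-open variables, 0 fits only Nate (and all 5 values in {0, 1, 2, 4, 5} must be used), so Nate = 0.

0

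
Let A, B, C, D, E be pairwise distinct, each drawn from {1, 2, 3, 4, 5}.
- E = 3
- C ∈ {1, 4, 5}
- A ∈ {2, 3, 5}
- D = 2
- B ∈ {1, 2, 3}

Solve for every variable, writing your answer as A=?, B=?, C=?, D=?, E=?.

A=5, B=1, C=4, D=2, E=3

D must be 2 (only option left). Remove 2 from A, B.
E must be 3 (only option left). So A, B can't be 3.
A has just one choice, so A = 5. So C can't be 5.
B's domain is down to {1}, so B = 1. Eliminate 1 elsewhere: C.
C's domain is down to {4}, so C = 4.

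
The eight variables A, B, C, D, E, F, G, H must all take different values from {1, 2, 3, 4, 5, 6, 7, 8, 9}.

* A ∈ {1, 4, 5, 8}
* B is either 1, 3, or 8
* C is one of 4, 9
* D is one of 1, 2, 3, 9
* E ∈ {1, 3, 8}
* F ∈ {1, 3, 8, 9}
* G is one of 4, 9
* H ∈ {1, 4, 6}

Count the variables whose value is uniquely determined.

The 8 variables draw from only 8 values {1, 2, 3, 4, 5, 6, 8, 9}, so each is used; only D can be 2, hence D = 2.
The 7 still-open variables together cover exactly {1, 3, 4, 5, 6, 8, 9} — 7 values for 7 variables — and 5 appears only in A's list, so A = 5.
The 6 still-open variables together cover exactly {1, 3, 4, 6, 8, 9} — 6 values for 6 variables — and 6 appears only in H's list, so H = 6.
The 2 variables C and G are confined to {4, 9}, which locks those values in; drop them from F.
Determined: A=5, D=2, H=6. The other variables each still have more than one consistent value. That makes 3.

3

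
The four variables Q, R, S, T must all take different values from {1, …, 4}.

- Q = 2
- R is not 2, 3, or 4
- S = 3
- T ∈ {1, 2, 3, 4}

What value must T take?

4

Q has just one choice, so Q = 2. Strike 2 from T.
R has just one choice, so R = 1. Eliminate 1 elsewhere: T.
S's domain is down to {3}, so S = 3. So T can't be 3.
So T = 4.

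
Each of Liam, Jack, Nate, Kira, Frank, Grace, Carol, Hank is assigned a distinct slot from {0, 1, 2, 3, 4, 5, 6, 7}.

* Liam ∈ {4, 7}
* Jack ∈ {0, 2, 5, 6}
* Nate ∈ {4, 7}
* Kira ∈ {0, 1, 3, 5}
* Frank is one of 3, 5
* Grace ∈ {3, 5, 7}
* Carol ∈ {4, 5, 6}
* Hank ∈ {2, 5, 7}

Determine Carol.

Among the 8 variables, 1 fits only Kira (and all 8 values in {0, 1, 2, 3, 4, 5, 6, 7} must be used), so Kira = 1.
Among the 7 still-open variables, 0 fits only Jack (and all 7 values in {0, 2, 3, 4, 5, 6, 7} must be used), so Jack = 0.
Among the 6 still-open variables, 2 fits only Hank (and all 6 values in {2, 3, 4, 5, 6, 7} must be used), so Hank = 2.
Among the 5 still-open variables, 6 fits only Carol (and all 5 values in {3, 4, 5, 6, 7} must be used), so Carol = 6.

6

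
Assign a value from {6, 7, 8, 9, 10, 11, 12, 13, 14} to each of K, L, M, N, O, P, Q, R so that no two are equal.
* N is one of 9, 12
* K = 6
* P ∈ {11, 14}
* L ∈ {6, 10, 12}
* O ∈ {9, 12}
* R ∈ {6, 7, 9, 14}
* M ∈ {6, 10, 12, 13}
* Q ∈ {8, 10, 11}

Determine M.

13

K must be 6 (only option left). Eliminate 6 elsewhere: L, M, R.
N and O share exactly the 2 values {9, 12}; by pigeonhole those values go to them, so strike 9, 12 from L, M, R.
L has just one choice, so L = 10. So M, Q can't be 10.
So M = 13.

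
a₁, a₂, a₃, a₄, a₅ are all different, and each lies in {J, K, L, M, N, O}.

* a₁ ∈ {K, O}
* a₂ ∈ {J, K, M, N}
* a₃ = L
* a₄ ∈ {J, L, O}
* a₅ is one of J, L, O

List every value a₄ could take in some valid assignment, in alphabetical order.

J, O

a₃ has just one choice, so a₃ = L. So a₄, a₅ can't be L.
The 2 variables a₄ and a₅ are confined to {J, O}, which locks those values in; drop them from a₁, a₂.
a₁'s domain is down to {K}, so a₁ = K. So a₂ can't be K.
No further eliminations apply; a₄ can still be any of J, O.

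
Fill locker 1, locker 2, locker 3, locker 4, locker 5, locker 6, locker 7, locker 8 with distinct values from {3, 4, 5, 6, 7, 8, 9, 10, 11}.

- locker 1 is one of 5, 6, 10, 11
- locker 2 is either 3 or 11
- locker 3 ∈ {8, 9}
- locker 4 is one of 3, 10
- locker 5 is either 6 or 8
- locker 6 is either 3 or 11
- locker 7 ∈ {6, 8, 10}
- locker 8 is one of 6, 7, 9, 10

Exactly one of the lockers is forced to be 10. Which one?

locker 4

Among the 8 variables, 5 fits only locker 1 (and all 8 values in {3, 5, 6, 7, 8, 9, 10, 11} must be used), so locker 1 = 5.
The 7 still-open variables together cover exactly {3, 6, 7, 8, 9, 10, 11} — 7 values for 7 variables — and 7 appears only in locker 8's list, so locker 8 = 7.
The 6 still-open variables draw from only 6 values {3, 6, 8, 9, 10, 11}, so each is used; only locker 3 can be 9, hence locker 3 = 9.
locker 2 and locker 6 between them cover only {3, 11} — a naked pair. Remove those values from locker 4.
So 10 goes to locker 4.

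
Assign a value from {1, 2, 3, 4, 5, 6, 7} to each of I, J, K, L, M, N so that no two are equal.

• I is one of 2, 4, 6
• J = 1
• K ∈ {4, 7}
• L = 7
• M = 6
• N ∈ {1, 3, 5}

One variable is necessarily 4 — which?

J's domain is down to {1}, so J = 1. Strike 1 from N.
L has just one choice, so L = 7. Remove 7 from K.
So 4 goes to K.

K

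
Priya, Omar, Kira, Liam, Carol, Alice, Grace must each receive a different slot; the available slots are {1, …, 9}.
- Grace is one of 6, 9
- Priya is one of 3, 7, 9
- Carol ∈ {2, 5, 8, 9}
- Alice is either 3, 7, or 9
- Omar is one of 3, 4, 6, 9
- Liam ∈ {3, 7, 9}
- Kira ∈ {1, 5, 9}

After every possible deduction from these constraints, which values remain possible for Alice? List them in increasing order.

Priya, Liam, Alice share exactly the 3 values {3, 7, 9}; by pigeonhole those values go to them, so strike 3, 7, 9 from Omar, Kira, Carol, Grace.
Grace's domain is down to {6}, so Grace = 6. Remove 6 from Omar.
Omar has just one choice, so Omar = 4.
No further eliminations apply; Alice can still be any of 3, 7, 9.

3, 7, 9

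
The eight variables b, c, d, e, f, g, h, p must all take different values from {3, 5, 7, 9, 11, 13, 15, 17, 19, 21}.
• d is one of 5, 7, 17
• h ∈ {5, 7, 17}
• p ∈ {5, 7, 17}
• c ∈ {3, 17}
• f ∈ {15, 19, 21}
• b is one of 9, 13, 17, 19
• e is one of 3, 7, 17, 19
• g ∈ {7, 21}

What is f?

d, h, p share exactly the 3 values {5, 7, 17}; by pigeonhole those values go to them, so strike 5, 7, 17 from b, c, e, g.
That leaves c = 3. Eliminate 3 elsewhere: e.
e must be 19 (only option left). Eliminate 19 elsewhere: b, f.
That leaves g = 21. Strike 21 from f.
So f = 15.

15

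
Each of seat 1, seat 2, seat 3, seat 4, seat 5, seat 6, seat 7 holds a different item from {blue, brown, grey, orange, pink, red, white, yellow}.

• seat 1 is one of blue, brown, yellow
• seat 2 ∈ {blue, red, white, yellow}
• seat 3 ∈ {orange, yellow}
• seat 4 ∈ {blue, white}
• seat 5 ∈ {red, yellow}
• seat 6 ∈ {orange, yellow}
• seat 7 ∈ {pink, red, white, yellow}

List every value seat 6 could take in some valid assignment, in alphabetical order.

orange, yellow

Among the 7 variables, brown fits only seat 1 (and all 7 values in {blue, brown, orange, pink, red, white, yellow} must be used), so seat 1 = brown.
The 6 still-open variables draw from only 6 values {blue, orange, pink, red, white, yellow}, so each is used; only seat 7 can be pink, hence seat 7 = pink.
seat 3 and seat 6 between them cover only {orange, yellow} — a naked pair. Remove those values from seat 2, seat 5.
seat 5 has just one choice, so seat 5 = red. Remove red from seat 2.
No further eliminations apply; seat 6 can still be any of orange, yellow.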